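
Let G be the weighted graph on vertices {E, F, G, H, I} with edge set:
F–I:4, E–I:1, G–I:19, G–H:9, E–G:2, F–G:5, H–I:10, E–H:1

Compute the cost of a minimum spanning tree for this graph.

Kruskal's algorithm — process edges by increasing weight (ties by edge label):
E–H (1): add — endpoints in different components.
E–I (1): add — endpoints in different components.
E–G (2): add — endpoints in different components.
F–I (4): add — endpoints in different components.
MST edges: E–H, E–I, E–G, F–I; total weight 1+1+2+4 = 8.

8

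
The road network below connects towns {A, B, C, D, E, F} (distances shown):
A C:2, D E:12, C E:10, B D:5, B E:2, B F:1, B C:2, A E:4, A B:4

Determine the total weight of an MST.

12

Kruskal: consider edges lightest-first.
B F (1): add — endpoints in different components.
A C (2): add — endpoints in different components.
B C (2): add — endpoints in different components.
B E (2): add — endpoints in different components.
A B (4): skip — A and B already connected.
A E (4): skip — A and E already connected.
B D (5): add — endpoints in different components.
MST edges: B F, A C, B C, B E, B D; total weight 1+2+2+2+5 = 12.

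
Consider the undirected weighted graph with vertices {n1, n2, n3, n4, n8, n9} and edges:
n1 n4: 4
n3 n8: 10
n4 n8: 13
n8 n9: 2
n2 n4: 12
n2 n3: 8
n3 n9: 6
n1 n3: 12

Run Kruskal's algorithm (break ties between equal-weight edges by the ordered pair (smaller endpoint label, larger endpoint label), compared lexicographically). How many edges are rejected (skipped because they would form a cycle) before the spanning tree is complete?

Sort edges by weight, then run Kruskal:
n8 n9 (2): add — endpoints in different components.
n1 n4 (4): add — endpoints in different components.
n3 n9 (6): add — endpoints in different components.
n2 n3 (8): add — endpoints in different components.
n3 n8 (10): skip — n3 and n8 already connected.
n1 n3 (12): add — endpoints in different components.
Edges rejected before the tree was complete: 1.

1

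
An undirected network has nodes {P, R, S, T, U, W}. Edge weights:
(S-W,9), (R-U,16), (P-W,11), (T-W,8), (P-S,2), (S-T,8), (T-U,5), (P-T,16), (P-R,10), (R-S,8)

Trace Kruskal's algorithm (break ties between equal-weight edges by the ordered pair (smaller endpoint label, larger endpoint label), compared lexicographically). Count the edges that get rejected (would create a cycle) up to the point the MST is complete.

0

Sort edges by weight, then run Kruskal:
P-S (2): add — endpoints in different components.
T-U (5): add — endpoints in different components.
R-S (8): add — endpoints in different components.
S-T (8): add — endpoints in different components.
T-W (8): add — endpoints in different components.
Edges rejected before the tree was complete: 0.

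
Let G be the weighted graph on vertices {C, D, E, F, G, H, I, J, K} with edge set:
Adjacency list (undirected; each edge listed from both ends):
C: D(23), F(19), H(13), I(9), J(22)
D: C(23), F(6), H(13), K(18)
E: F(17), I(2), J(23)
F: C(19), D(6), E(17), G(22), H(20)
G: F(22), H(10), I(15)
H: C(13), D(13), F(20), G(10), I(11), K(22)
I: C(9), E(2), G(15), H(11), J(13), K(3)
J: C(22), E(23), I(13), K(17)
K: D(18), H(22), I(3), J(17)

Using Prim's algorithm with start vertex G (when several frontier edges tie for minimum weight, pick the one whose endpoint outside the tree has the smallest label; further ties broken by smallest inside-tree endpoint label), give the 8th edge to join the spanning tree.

I-J

Prim, starting at G.
Step 1: cheapest edge leaving the tree is G—H (10); add H.
Step 2: cheapest edge leaving the tree is H—I (11); add I.
Step 3: cheapest edge leaving the tree is E—I (2); add E.
Step 4: cheapest edge leaving the tree is I—K (3); add K.
Step 5: cheapest edge leaving the tree is C—I (9); add C.
Step 6: cheapest edge leaving the tree is D—H (13); add D.
Step 7: cheapest edge leaving the tree is D—F (6); add F.
Step 8: cheapest edge leaving the tree is I—J (13); add J.
The 8th edge added is I—J.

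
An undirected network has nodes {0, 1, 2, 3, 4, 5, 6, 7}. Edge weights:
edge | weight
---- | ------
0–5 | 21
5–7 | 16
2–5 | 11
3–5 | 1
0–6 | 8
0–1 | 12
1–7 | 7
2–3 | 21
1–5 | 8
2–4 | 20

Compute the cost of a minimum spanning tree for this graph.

Kruskal's algorithm — process edges by increasing weight (ties by edge label):
3–5 (1): add — endpoints in different components.
1–7 (7): add — endpoints in different components.
0–6 (8): add — endpoints in different components.
1–5 (8): add — endpoints in different components.
2–5 (11): add — endpoints in different components.
0–1 (12): add — endpoints in different components.
5–7 (16): skip — 5 and 7 already connected.
2–4 (20): add — endpoints in different components.
MST edges: 3–5, 1–7, 0–6, 1–5, 2–5, 0–1, 2–4; total weight 1+7+8+8+11+12+20 = 67.

67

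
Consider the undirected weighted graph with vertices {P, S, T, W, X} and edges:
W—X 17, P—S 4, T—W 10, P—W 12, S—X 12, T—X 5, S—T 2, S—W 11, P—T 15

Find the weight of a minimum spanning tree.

21

Prim, starting at X.
Step 1: frontier [T—X 5, S—X 12, W—X 17] → take T—X (5); add T.
Step 2: frontier [S—T 2, T—W 10, P—T 15, S—X 12, W—X 17] → take S—T (2); add S.
Step 3: frontier [P—S 4, S—W 11, T—W 10, P—T 15, W—X 17] → take P—S (4); add P.
Step 4: frontier [P—W 12, S—W 11, T—W 10, W—X 17] → take T—W (10); add W.
MST edges: T—X, S—T, P—S, T—W; total weight 5+2+4+10 = 21.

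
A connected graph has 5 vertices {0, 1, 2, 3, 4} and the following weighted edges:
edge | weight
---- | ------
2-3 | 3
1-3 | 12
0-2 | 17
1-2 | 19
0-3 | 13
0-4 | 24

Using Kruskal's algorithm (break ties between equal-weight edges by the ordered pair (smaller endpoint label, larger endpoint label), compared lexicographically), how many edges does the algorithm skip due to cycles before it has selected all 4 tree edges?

Kruskal: consider edges lightest-first.
2-3 (3): add — endpoints in different components.
1-3 (12): add — endpoints in different components.
0-3 (13): add — endpoints in different components.
0-2 (17): skip — 0 and 2 already connected.
1-2 (19): skip — 1 and 2 already connected.
0-4 (24): add — endpoints in different components.
Edges rejected before the tree was complete: 2.

2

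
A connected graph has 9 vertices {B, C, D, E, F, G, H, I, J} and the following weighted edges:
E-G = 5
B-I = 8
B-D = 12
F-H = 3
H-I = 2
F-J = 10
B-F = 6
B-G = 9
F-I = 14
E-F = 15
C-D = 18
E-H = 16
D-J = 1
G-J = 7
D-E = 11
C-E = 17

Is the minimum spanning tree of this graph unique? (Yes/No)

Sort edges by weight, then run Kruskal:
D-J (1): add — endpoints in different components.
H-I (2): add — endpoints in different components.
F-H (3): add — endpoints in different components.
E-G (5): add — endpoints in different components.
B-F (6): add — endpoints in different components.
G-J (7): add — endpoints in different components.
B-I (8): skip — B and I already connected.
B-G (9): add — endpoints in different components.
F-J (10): skip — F and J already connected.
D-E (11): skip — D and E already connected.
B-D (12): skip — B and D already connected.
F-I (14): skip — F and I already connected.
E-F (15): skip — E and F already connected.
E-H (16): skip — E and H already connected.
C-E (17): add — endpoints in different components.
Every non-tree edge has weight strictly greater than the heaviest edge on the tree path between its endpoints, so the MST is unique.

Yes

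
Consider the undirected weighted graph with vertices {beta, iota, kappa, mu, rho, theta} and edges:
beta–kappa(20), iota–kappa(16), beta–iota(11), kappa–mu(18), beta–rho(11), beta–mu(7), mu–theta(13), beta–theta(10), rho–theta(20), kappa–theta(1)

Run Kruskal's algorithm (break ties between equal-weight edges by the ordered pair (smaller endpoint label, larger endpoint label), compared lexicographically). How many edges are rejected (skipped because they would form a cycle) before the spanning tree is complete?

0

Sort edges by weight, then run Kruskal:
kappa–theta (1): add. Components now {kappa,theta} {mu} {beta} {rho} {iota}
beta–mu (7): add. Components now {kappa,theta} {beta,mu} {rho} {iota}
beta–theta (10): add. Components now {beta,kappa,mu,theta} {rho} {iota}
beta–iota (11): add. Components now {beta,iota,kappa,mu,theta} {rho}
beta–rho (11): add. Components now {beta,iota,kappa,mu,rho,theta}
Edges rejected before the tree was complete: 0.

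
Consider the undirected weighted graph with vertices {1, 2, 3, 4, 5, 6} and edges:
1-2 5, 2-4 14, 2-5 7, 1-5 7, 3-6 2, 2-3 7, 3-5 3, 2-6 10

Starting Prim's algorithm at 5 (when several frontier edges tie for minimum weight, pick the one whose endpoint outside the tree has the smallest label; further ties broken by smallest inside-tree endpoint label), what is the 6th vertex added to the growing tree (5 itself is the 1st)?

Prim, starting at 5.
Step 1: cheapest edge leaving the tree is 3-5 (3); add 3.
Step 2: cheapest edge leaving the tree is 3-6 (2); add 6.
Step 3: cheapest edge leaving the tree is 1-5 (7); add 1.
Step 4: cheapest edge leaving the tree is 1-2 (5); add 2.
Step 5: cheapest edge leaving the tree is 2-4 (14); add 4.
Vertex order: 5, 3, 6, 1, 2, 4. The 6th vertex is 4.

4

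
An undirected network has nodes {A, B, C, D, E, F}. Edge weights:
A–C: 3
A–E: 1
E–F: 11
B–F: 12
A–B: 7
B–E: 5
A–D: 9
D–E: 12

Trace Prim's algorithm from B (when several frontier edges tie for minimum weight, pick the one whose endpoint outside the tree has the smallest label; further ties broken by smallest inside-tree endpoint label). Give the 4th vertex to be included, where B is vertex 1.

C

Grow the tree from B using Prim:
Step 1: frontier [B–E 5, A–B 7, B–F 12] → take B–E (5); add E.
Step 2: frontier [A–B 7, B–F 12, A–E 1, E–F 11, D–E 12] → take A–E (1); add A.
Step 3: frontier [A–C 3, A–D 9, B–F 12, E–F 11, D–E 12] → take A–C (3); add C.
Step 4: frontier [A–D 9, B–F 12, E–F 11, D–E 12] → take A–D (9); add D.
Step 5: frontier [B–F 12, E–F 11] → take E–F (11); add F.
Vertex order: B, E, A, C, D, F. The 4th vertex is C.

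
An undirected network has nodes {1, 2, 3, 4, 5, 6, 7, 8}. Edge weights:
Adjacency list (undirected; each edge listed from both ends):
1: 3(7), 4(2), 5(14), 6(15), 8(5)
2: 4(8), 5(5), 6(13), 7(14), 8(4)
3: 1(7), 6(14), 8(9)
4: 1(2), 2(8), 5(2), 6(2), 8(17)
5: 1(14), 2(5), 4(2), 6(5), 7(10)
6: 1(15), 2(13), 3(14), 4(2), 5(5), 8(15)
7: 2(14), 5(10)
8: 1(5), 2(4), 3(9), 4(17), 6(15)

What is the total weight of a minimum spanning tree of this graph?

32

Prim's algorithm from 8:
Step 1: cheapest edge leaving the tree is 2-8 (4); add 2.
Step 2: cheapest edge leaving the tree is 1-8 (5); add 1.
Step 3: cheapest edge leaving the tree is 1-4 (2); add 4.
Step 4: cheapest edge leaving the tree is 4-5 (2); add 5.
Step 5: cheapest edge leaving the tree is 4-6 (2); add 6.
Step 6: cheapest edge leaving the tree is 1-3 (7); add 3.
Step 7: cheapest edge leaving the tree is 5-7 (10); add 7.
MST edges: 2-8, 1-8, 1-4, 4-5, 4-6, 1-3, 5-7; total weight 4+5+2+2+2+7+10 = 32.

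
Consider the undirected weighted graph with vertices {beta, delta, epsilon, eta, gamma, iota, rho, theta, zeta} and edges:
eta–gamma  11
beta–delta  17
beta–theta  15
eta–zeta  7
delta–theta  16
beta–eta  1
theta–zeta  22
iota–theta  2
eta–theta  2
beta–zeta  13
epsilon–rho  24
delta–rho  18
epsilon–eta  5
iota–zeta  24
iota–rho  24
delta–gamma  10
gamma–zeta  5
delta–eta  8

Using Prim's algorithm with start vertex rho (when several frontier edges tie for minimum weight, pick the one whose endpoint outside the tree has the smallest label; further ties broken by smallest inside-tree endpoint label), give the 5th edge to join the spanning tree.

iota-theta

Prim, starting at rho.
Step 1: cheapest edge leaving the tree is delta–rho (18); add delta.
Step 2: cheapest edge leaving the tree is delta–eta (8); add eta.
Step 3: cheapest edge leaving the tree is beta–eta (1); add beta.
Step 4: cheapest edge leaving the tree is eta–theta (2); add theta.
Step 5: cheapest edge leaving the tree is iota–theta (2); add iota.
Step 6: cheapest edge leaving the tree is epsilon–eta (5); add epsilon.
Step 7: cheapest edge leaving the tree is eta–zeta (7); add zeta.
Step 8: cheapest edge leaving the tree is gamma–zeta (5); add gamma.
The 5th edge added is iota–theta.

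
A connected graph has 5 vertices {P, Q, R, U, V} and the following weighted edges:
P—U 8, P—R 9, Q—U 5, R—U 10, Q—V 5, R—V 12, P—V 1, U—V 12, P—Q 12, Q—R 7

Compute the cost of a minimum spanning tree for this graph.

Kruskal's algorithm — process edges by increasing weight (ties by edge label):
P—V (1): add — endpoints in different components.
Q—U (5): add — endpoints in different components.
Q—V (5): add — endpoints in different components.
Q—R (7): add — endpoints in different components.
MST edges: P—V, Q—U, Q—V, Q—R; total weight 1+5+5+7 = 18.

18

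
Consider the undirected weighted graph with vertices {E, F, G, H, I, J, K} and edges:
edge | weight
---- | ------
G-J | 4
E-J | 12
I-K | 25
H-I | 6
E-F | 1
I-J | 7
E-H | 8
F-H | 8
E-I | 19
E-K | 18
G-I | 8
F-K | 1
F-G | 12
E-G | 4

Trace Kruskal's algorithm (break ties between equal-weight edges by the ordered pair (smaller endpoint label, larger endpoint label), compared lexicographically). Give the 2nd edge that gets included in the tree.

Kruskal: consider edges lightest-first.
E-F (1): add. Components now {E,F} {G} {H} {I} {J} {K}
F-K (1): add. Components now {E,F,K} {G} {H} {I} {J}
E-G (4): add. Components now {E,F,G,K} {H} {I} {J}
G-J (4): add. Components now {E,F,G,J,K} {H} {I}
H-I (6): add. Components now {E,F,G,J,K} {H,I}
I-J (7): add. Components now {E,F,G,H,I,J,K}
The 2nd edge added is F-K.

F-K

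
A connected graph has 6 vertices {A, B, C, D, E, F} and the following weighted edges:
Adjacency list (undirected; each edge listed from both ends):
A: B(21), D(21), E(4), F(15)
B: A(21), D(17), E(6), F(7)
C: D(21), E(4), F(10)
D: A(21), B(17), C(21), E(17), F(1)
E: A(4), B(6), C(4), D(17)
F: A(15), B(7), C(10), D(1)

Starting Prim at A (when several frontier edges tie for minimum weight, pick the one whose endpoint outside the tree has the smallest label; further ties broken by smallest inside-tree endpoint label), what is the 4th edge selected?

Grow the tree from A using Prim:
Step 1: cheapest edge leaving the tree is A E (4); add E.
Step 2: cheapest edge leaving the tree is C E (4); add C.
Step 3: cheapest edge leaving the tree is B E (6); add B.
Step 4: cheapest edge leaving the tree is B F (7); add F.
Step 5: cheapest edge leaving the tree is D F (1); add D.
The 4th edge added is B F.

B-F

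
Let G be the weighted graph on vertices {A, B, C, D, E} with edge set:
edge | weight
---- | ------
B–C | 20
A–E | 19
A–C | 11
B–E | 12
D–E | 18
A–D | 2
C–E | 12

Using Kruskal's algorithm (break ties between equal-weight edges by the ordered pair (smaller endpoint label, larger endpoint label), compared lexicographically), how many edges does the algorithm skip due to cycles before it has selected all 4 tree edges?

Kruskal: consider edges lightest-first.
A–D (2): add — endpoints in different components.
A–C (11): add — endpoints in different components.
B–E (12): add — endpoints in different components.
C–E (12): add — endpoints in different components.
Edges rejected before the tree was complete: 0.

0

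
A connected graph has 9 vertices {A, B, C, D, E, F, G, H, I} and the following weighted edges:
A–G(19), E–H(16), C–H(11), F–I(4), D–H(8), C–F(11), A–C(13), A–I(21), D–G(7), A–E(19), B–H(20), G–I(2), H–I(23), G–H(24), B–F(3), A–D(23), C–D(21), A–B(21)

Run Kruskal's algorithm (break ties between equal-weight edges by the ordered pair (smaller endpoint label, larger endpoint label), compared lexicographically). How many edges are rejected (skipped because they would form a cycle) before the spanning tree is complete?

1

Kruskal: consider edges lightest-first.
G–I (2): add — endpoints in different components.
B–F (3): add — endpoints in different components.
F–I (4): add — endpoints in different components.
D–G (7): add — endpoints in different components.
D–H (8): add — endpoints in different components.
C–F (11): add — endpoints in different components.
C–H (11): skip — C and H already connected.
A–C (13): add — endpoints in different components.
E–H (16): add — endpoints in different components.
Edges rejected before the tree was complete: 1.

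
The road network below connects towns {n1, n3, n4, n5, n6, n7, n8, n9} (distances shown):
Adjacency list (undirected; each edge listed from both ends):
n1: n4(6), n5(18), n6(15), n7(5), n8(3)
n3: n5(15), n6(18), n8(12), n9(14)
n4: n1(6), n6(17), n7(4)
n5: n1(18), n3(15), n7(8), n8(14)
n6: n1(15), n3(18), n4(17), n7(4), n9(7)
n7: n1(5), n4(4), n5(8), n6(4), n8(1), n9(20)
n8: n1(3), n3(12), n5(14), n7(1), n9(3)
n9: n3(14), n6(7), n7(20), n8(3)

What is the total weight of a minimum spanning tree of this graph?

Kruskal's algorithm — process edges by increasing weight (ties by edge label):
n7 n8 (1): add — endpoints in different components.
n1 n8 (3): add — endpoints in different components.
n8 n9 (3): add — endpoints in different components.
n4 n7 (4): add — endpoints in different components.
n6 n7 (4): add — endpoints in different components.
n1 n7 (5): skip — n7 and n1 already connected.
n1 n4 (6): skip — n4 and n1 already connected.
n6 n9 (7): skip — n6 and n9 already connected.
n5 n7 (8): add — endpoints in different components.
n3 n8 (12): add — endpoints in different components.
MST edges: n7 n8, n1 n8, n8 n9, n4 n7, n6 n7, n5 n7, n3 n8; total weight 1+3+3+4+4+8+12 = 35.

35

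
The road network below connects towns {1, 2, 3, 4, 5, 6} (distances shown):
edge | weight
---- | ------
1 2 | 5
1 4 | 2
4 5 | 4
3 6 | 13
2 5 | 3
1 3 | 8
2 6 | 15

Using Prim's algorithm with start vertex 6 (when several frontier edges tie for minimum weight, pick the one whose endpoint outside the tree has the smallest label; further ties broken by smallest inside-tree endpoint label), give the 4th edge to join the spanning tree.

Prim's algorithm from 6:
Step 1: frontier [3 6 13, 2 6 15] → take 3 6 (13); add 3.
Step 2: frontier [1 3 8, 2 6 15] → take 1 3 (8); add 1.
Step 3: frontier [1 4 2, 1 2 5, 2 6 15] → take 1 4 (2); add 4.
Step 4: frontier [1 2 5, 4 5 4, 2 6 15] → take 4 5 (4); add 5.
Step 5: frontier [1 2 5, 2 5 3, 2 6 15] → take 2 5 (3); add 2.
The 4th edge added is 4 5.

4-5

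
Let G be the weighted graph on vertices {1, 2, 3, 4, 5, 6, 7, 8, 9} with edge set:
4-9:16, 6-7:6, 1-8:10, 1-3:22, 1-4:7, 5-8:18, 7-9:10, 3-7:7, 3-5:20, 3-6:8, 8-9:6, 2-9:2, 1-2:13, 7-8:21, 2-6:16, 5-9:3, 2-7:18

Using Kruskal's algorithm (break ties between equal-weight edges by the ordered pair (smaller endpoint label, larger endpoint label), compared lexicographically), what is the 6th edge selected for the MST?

3-7

Kruskal's algorithm — process edges by increasing weight (ties by edge label):
2-9 (2): add — endpoints in different components.
5-9 (3): add — endpoints in different components.
6-7 (6): add — endpoints in different components.
8-9 (6): add — endpoints in different components.
1-4 (7): add — endpoints in different components.
3-7 (7): add — endpoints in different components.
3-6 (8): skip — 3 and 6 already connected.
1-8 (10): add — endpoints in different components.
7-9 (10): add — endpoints in different components.
The 6th edge added is 3-7.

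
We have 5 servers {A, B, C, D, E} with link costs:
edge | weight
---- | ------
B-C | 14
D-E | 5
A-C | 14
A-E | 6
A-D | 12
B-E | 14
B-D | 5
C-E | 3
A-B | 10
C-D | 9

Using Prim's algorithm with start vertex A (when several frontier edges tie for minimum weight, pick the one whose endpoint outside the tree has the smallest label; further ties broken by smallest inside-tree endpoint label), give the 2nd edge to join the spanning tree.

C-E

Prim, starting at A.
Step 1: cheapest edge leaving the tree is A-E (6); add E.
Step 2: cheapest edge leaving the tree is C-E (3); add C.
Step 3: cheapest edge leaving the tree is D-E (5); add D.
Step 4: cheapest edge leaving the tree is B-D (5); add B.
The 2nd edge added is C-E.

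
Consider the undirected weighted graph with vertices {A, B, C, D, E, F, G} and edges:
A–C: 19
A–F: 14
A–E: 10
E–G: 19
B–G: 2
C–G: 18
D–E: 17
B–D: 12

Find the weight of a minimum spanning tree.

Prim's algorithm from A:
Step 1: cheapest edge leaving the tree is A–E (10); add E.
Step 2: cheapest edge leaving the tree is A–F (14); add F.
Step 3: cheapest edge leaving the tree is D–E (17); add D.
Step 4: cheapest edge leaving the tree is B–D (12); add B.
Step 5: cheapest edge leaving the tree is B–G (2); add G.
Step 6: cheapest edge leaving the tree is C–G (18); add C.
MST edges: A–E, A–F, D–E, B–D, B–G, C–G; total weight 10+14+17+12+2+18 = 73.

73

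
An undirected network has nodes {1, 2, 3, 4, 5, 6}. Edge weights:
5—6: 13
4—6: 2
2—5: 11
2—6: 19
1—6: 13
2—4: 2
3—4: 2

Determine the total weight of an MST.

30

Prim's algorithm from 3:
Step 1: cheapest edge leaving the tree is 3—4 (2); add 4.
Step 2: cheapest edge leaving the tree is 2—4 (2); add 2.
Step 3: cheapest edge leaving the tree is 4—6 (2); add 6.
Step 4: cheapest edge leaving the tree is 2—5 (11); add 5.
Step 5: cheapest edge leaving the tree is 1—6 (13); add 1.
MST edges: 3—4, 2—4, 4—6, 2—5, 1—6; total weight 2+2+2+11+13 = 30.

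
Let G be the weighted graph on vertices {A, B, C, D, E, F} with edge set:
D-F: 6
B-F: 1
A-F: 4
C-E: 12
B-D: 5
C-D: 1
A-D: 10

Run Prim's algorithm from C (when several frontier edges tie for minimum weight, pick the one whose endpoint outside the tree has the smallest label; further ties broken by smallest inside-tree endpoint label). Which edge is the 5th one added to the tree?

C-E

Prim, starting at C.
Step 1: cheapest edge leaving the tree is C-D (1); add D.
Step 2: cheapest edge leaving the tree is B-D (5); add B.
Step 3: cheapest edge leaving the tree is B-F (1); add F.
Step 4: cheapest edge leaving the tree is A-F (4); add A.
Step 5: cheapest edge leaving the tree is C-E (12); add E.
The 5th edge added is C-E.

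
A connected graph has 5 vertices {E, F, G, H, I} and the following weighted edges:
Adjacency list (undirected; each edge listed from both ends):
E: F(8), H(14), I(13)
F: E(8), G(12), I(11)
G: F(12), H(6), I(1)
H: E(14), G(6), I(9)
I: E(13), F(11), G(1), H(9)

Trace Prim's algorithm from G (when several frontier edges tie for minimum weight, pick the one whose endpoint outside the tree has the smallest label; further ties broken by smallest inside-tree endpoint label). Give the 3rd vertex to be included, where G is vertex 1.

H

Prim, starting at G.
Step 1: frontier [G—I 1, G—H 6, F—G 12] → take G—I (1); add I.
Step 2: frontier [G—H 6, F—G 12, H—I 9, F—I 11, E—I 13] → take G—H (6); add H.
Step 3: frontier [F—G 12, E—H 14, F—I 11, E—I 13] → take F—I (11); add F.
Step 4: frontier [E—F 8, E—H 14, E—I 13] → take E—F (8); add E.
Vertex order: G, I, H, F, E. The 3rd vertex is H.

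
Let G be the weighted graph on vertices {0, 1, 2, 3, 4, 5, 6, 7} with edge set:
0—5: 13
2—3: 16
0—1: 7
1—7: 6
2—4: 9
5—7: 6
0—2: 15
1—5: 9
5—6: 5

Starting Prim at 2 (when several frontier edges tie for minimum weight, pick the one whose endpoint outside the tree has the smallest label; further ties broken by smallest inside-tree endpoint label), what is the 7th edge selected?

Prim's algorithm from 2:
Step 1: frontier [2—4 9, 0—2 15, 2—3 16] → take 2—4 (9); add 4.
Step 2: frontier [0—2 15, 2—3 16] → take 0—2 (15); add 0.
Step 3: frontier [0—1 7, 0—5 13, 2—3 16] → take 0—1 (7); add 1.
Step 4: frontier [0—5 13, 1—7 6, 1—5 9, 2—3 16] → take 1—7 (6); add 7.
Step 5: frontier [0—5 13, 1—5 9, 2—3 16, 5—7 6] → take 5—7 (6); add 5.
Step 6: frontier [2—3 16, 5—6 5] → take 5—6 (5); add 6.
Step 7: frontier [2—3 16] → take 2—3 (16); add 3.
The 7th edge added is 2—3.

2-3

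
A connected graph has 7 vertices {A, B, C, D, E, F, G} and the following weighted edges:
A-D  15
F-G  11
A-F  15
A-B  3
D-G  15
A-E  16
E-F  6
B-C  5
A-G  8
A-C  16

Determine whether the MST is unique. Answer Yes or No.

No

Kruskal's algorithm — process edges by increasing weight (ties by edge label):
A-B (3): add — endpoints in different components.
B-C (5): add — endpoints in different components.
E-F (6): add — endpoints in different components.
A-G (8): add — endpoints in different components.
F-G (11): add — endpoints in different components.
A-D (15): add — endpoints in different components.
Non-tree edge D-G has weight 15, equal to the heaviest edge on its tree cycle — swapping gives another MST of the same weight. Not unique.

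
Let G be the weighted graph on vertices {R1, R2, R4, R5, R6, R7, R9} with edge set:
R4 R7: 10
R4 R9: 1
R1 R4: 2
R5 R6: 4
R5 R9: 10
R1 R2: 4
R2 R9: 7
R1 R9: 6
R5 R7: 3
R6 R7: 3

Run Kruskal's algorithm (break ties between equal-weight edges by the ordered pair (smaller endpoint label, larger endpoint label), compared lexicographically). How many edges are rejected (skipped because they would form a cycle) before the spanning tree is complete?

3

Kruskal: consider edges lightest-first.
R4 R9 (1): add. Components now {R1} {R4,R9} {R2} {R7} {R5} {R6}
R1 R4 (2): add. Components now {R1,R4,R9} {R2} {R7} {R5} {R6}
R5 R7 (3): add. Components now {R1,R4,R9} {R2} {R5,R7} {R6}
R6 R7 (3): add. Components now {R1,R4,R9} {R2} {R5,R6,R7}
R1 R2 (4): add. Components now {R1,R2,R4,R9} {R5,R6,R7}
R5 R6 (4): skip — R5 and R6 already connected.
R1 R9 (6): skip — R1 and R9 already connected.
R2 R9 (7): skip — R2 and R9 already connected.
R4 R7 (10): add. Components now {R1,R2,R4,R5,R6,R7,R9}
Edges rejected before the tree was complete: 3.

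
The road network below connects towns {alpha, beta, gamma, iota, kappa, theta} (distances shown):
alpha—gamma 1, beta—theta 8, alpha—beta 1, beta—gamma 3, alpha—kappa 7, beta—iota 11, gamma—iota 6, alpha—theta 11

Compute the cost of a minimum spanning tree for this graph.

23

Prim, starting at alpha.
Step 1: frontier [alpha—beta 1, alpha—gamma 1, alpha—kappa 7, alpha—theta 11] → take alpha—beta (1); add beta.
Step 2: frontier [alpha—gamma 1, alpha—kappa 7, alpha—theta 11, beta—gamma 3, beta—theta 8, beta—iota 11] → take alpha—gamma (1); add gamma.
Step 3: frontier [alpha—kappa 7, alpha—theta 11, beta—theta 8, beta—iota 11, gamma—iota 6] → take gamma—iota (6); add iota.
Step 4: frontier [alpha—kappa 7, alpha—theta 11, beta—theta 8] → take alpha—kappa (7); add kappa.
Step 5: frontier [alpha—theta 11, beta—theta 8] → take beta—theta (8); add theta.
MST edges: alpha—beta, alpha—gamma, gamma—iota, alpha—kappa, beta—theta; total weight 1+1+6+7+8 = 23.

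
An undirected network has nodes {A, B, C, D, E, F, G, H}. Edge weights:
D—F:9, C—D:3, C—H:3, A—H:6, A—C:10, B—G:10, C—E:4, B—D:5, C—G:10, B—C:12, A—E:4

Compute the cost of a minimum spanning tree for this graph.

38

Sort edges by weight, then run Kruskal:
C—D (3): add — endpoints in different components.
C—H (3): add — endpoints in different components.
A—E (4): add — endpoints in different components.
C—E (4): add — endpoints in different components.
B—D (5): add — endpoints in different components.
A—H (6): skip — A and H already connected.
D—F (9): add — endpoints in different components.
A—C (10): skip — A and C already connected.
B—G (10): add — endpoints in different components.
MST edges: C—D, C—H, A—E, C—E, B—D, D—F, B—G; total weight 3+3+4+4+5+9+10 = 38.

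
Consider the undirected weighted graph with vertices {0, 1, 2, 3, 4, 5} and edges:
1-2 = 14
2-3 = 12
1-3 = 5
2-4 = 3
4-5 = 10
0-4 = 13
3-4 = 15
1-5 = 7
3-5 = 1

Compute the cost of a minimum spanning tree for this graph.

32

Kruskal: consider edges lightest-first.
3-5 (1): add. Components now {0} {1} {2} {3,5} {4}
2-4 (3): add. Components now {0} {1} {2,4} {3,5}
1-3 (5): add. Components now {0} {1,3,5} {2,4}
1-5 (7): skip — 1 and 5 already connected.
4-5 (10): add. Components now {0} {1,2,3,4,5}
2-3 (12): skip — 2 and 3 already connected.
0-4 (13): add. Components now {0,1,2,3,4,5}
MST edges: 3-5, 2-4, 1-3, 4-5, 0-4; total weight 1+3+5+10+13 = 32.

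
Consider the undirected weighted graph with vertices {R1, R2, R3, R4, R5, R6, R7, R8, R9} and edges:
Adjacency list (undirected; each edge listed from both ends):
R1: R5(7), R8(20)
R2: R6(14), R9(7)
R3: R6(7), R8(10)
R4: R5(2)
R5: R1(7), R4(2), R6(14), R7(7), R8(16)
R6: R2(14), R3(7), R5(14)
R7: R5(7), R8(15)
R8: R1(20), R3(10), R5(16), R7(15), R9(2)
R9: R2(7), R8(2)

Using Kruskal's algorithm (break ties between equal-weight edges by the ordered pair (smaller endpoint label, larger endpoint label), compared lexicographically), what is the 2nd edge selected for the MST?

Kruskal's algorithm — process edges by increasing weight (ties by edge label):
R4-R5 (2): add — endpoints in different components.
R8-R9 (2): add — endpoints in different components.
R1-R5 (7): add — endpoints in different components.
R2-R9 (7): add — endpoints in different components.
R3-R6 (7): add — endpoints in different components.
R5-R7 (7): add — endpoints in different components.
R3-R8 (10): add — endpoints in different components.
R2-R6 (14): skip — R6 and R2 already connected.
R5-R6 (14): add — endpoints in different components.
The 2nd edge added is R8-R9.

R8-R9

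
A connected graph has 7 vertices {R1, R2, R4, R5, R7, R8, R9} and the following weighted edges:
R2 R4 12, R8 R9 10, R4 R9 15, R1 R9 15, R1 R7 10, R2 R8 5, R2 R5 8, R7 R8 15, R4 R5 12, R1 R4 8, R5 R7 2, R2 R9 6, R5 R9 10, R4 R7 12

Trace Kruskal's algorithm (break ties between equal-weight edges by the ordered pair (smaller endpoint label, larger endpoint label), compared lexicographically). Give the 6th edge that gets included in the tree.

Sort edges by weight, then run Kruskal:
R5 R7 (2): add — endpoints in different components.
R2 R8 (5): add — endpoints in different components.
R2 R9 (6): add — endpoints in different components.
R1 R4 (8): add — endpoints in different components.
R2 R5 (8): add — endpoints in different components.
R1 R7 (10): add — endpoints in different components.
The 6th edge added is R1 R7.

R1-R7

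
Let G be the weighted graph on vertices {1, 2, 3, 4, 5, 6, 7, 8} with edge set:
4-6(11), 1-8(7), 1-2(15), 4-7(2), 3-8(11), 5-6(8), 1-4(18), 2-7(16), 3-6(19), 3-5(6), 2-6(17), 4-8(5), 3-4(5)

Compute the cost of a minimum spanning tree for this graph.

48

Kruskal's algorithm — process edges by increasing weight (ties by edge label):
4-7 (2): add — endpoints in different components.
3-4 (5): add — endpoints in different components.
4-8 (5): add — endpoints in different components.
3-5 (6): add — endpoints in different components.
1-8 (7): add — endpoints in different components.
5-6 (8): add — endpoints in different components.
3-8 (11): skip — 3 and 8 already connected.
4-6 (11): skip — 4 and 6 already connected.
1-2 (15): add — endpoints in different components.
MST edges: 4-7, 3-4, 4-8, 3-5, 1-8, 5-6, 1-2; total weight 2+5+5+6+7+8+15 = 48.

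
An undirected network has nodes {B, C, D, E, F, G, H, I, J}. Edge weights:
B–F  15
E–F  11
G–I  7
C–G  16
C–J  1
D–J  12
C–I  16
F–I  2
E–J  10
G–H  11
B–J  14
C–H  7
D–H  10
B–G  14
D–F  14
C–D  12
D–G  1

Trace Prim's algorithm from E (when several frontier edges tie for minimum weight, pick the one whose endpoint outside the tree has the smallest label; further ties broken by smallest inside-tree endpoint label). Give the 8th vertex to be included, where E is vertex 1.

F

Prim, starting at E.
Step 1: cheapest edge leaving the tree is E–J (10); add J.
Step 2: cheapest edge leaving the tree is C–J (1); add C.
Step 3: cheapest edge leaving the tree is C–H (7); add H.
Step 4: cheapest edge leaving the tree is D–H (10); add D.
Step 5: cheapest edge leaving the tree is D–G (1); add G.
Step 6: cheapest edge leaving the tree is G–I (7); add I.
Step 7: cheapest edge leaving the tree is F–I (2); add F.
Step 8: cheapest edge leaving the tree is B–G (14); add B.
Vertex order: E, J, C, H, D, G, I, F, B. The 8th vertex is F.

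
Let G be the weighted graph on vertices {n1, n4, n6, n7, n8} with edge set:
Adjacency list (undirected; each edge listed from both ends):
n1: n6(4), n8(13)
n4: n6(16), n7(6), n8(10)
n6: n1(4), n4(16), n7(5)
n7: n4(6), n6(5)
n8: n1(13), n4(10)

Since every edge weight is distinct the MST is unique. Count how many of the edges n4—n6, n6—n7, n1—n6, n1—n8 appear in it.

2

Sort edges by weight, then run Kruskal:
n1—n6 (4): add — endpoints in different components.
n6—n7 (5): add — endpoints in different components.
n4—n7 (6): add — endpoints in different components.
n4—n8 (10): add — endpoints in different components.
MST edge set: {n1—n6, n6—n7, n4—n7, n4—n8}.
Of the listed edges, {n6—n7, n1—n6} are in the MST → 2.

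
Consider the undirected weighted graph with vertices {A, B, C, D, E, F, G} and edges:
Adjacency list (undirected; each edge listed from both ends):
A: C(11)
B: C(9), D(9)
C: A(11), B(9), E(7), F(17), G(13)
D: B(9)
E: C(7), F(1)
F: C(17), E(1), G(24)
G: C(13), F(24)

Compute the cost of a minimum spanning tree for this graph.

50

Kruskal's algorithm — process edges by increasing weight (ties by edge label):
E F (1): add — endpoints in different components.
C E (7): add — endpoints in different components.
B C (9): add — endpoints in different components.
B D (9): add — endpoints in different components.
A C (11): add — endpoints in different components.
C G (13): add — endpoints in different components.
MST edges: E F, C E, B C, B D, A C, C G; total weight 1+7+9+9+11+13 = 50.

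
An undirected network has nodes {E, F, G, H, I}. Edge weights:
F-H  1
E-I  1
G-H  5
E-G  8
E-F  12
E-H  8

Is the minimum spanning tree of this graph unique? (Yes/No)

Sort edges by weight, then run Kruskal:
E-I (1): add — endpoints in different components.
F-H (1): add — endpoints in different components.
G-H (5): add — endpoints in different components.
E-G (8): add — endpoints in different components.
Non-tree edge E-H has weight 8, equal to the heaviest edge on its tree cycle — swapping gives another MST of the same weight. Not unique.

No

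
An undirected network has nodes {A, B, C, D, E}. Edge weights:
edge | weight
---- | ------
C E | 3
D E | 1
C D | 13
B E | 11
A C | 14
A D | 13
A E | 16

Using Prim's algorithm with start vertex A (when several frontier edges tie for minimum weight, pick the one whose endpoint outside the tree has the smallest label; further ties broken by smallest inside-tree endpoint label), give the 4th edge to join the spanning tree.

Prim, starting at A.
Step 1: frontier [A D 13, A C 14, A E 16] → take A D (13); add D.
Step 2: frontier [A C 14, A E 16, D E 1, C D 13] → take D E (1); add E.
Step 3: frontier [A C 14, C D 13, C E 3, B E 11] → take C E (3); add C.
Step 4: frontier [B E 11] → take B E (11); add B.
The 4th edge added is B E.

B-E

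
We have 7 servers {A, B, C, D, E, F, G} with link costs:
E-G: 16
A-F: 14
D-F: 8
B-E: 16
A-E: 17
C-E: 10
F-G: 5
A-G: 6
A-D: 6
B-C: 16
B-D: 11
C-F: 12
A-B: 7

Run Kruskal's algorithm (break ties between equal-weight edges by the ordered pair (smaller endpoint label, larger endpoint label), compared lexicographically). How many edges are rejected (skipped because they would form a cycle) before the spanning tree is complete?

2

Sort edges by weight, then run Kruskal:
F-G (5): add. Components now {A} {B} {C} {D} {E} {F,G}
A-D (6): add. Components now {A,D} {B} {C} {E} {F,G}
A-G (6): add. Components now {A,D,F,G} {B} {C} {E}
A-B (7): add. Components now {A,B,D,F,G} {C} {E}
D-F (8): skip — D and F already connected.
C-E (10): add. Components now {A,B,D,F,G} {C,E}
B-D (11): skip — B and D already connected.
C-F (12): add. Components now {A,B,C,D,E,F,G}
Edges rejected before the tree was complete: 2.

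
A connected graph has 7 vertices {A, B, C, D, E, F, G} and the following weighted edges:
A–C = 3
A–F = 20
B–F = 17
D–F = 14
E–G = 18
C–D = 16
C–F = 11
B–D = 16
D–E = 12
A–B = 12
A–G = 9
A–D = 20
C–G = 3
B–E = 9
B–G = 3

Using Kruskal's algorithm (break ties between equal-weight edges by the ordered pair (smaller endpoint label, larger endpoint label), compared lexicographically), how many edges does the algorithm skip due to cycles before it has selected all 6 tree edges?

2

Kruskal: consider edges lightest-first.
A–C (3): add. Components now {A,C} {B} {D} {E} {F} {G}
B–G (3): add. Components now {A,C} {B,G} {D} {E} {F}
C–G (3): add. Components now {A,B,C,G} {D} {E} {F}
A–G (9): skip — A and G already connected.
B–E (9): add. Components now {A,B,C,E,G} {D} {F}
C–F (11): add. Components now {A,B,C,E,F,G} {D}
A–B (12): skip — A and B already connected.
D–E (12): add. Components now {A,B,C,D,E,F,G}
Edges rejected before the tree was complete: 2.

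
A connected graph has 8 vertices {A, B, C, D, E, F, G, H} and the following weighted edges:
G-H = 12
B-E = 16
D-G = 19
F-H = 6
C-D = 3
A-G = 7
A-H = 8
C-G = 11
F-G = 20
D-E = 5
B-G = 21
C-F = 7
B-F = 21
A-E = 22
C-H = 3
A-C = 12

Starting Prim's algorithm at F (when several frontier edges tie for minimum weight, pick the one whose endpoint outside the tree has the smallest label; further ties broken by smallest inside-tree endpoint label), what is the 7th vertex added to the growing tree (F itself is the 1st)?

Grow the tree from F using Prim:
Step 1: cheapest edge leaving the tree is F-H (6); add H.
Step 2: cheapest edge leaving the tree is C-H (3); add C.
Step 3: cheapest edge leaving the tree is C-D (3); add D.
Step 4: cheapest edge leaving the tree is D-E (5); add E.
Step 5: cheapest edge leaving the tree is A-H (8); add A.
Step 6: cheapest edge leaving the tree is A-G (7); add G.
Step 7: cheapest edge leaving the tree is B-E (16); add B.
Vertex order: F, H, C, D, E, A, G, B. The 7th vertex is G.

G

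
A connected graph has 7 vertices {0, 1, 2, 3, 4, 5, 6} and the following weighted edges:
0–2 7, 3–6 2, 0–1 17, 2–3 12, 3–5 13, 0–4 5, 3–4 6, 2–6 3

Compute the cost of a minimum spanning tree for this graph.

46

Prim's algorithm from 3:
Step 1: frontier [3–6 2, 3–4 6, 2–3 12, 3–5 13] → take 3–6 (2); add 6.
Step 2: frontier [3–4 6, 2–3 12, 3–5 13, 2–6 3] → take 2–6 (3); add 2.
Step 3: frontier [0–2 7, 3–4 6, 3–5 13] → take 3–4 (6); add 4.
Step 4: frontier [0–2 7, 3–5 13, 0–4 5] → take 0–4 (5); add 0.
Step 5: frontier [0–1 17, 3–5 13] → take 3–5 (13); add 5.
Step 6: frontier [0–1 17] → take 0–1 (17); add 1.
MST edges: 3–6, 2–6, 3–4, 0–4, 3–5, 0–1; total weight 2+3+6+5+13+17 = 46.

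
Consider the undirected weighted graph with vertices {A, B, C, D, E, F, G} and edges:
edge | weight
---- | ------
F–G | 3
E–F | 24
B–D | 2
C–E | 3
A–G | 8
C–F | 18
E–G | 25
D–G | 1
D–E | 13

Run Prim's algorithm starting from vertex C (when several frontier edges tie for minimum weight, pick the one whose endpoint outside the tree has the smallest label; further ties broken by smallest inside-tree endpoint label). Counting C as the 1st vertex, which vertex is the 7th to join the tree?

A

Grow the tree from C using Prim:
Step 1: frontier [C–E 3, C–F 18] → take C–E (3); add E.
Step 2: frontier [C–F 18, D–E 13, E–F 24, E–G 25] → take D–E (13); add D.
Step 3: frontier [C–F 18, D–G 1, B–D 2, E–F 24, E–G 25] → take D–G (1); add G.
Step 4: frontier [C–F 18, B–D 2, E–F 24, F–G 3, A–G 8] → take B–D (2); add B.
Step 5: frontier [C–F 18, E–F 24, F–G 3, A–G 8] → take F–G (3); add F.
Step 6: frontier [A–G 8] → take A–G (8); add A.
Vertex order: C, E, D, G, B, F, A. The 7th vertex is A.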